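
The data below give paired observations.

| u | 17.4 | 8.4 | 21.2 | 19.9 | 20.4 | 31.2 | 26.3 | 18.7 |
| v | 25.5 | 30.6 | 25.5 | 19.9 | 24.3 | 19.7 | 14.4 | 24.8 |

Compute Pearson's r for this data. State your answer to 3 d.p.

-0.807

n = 8, Σu = 163.5, Σv = 184.7, Σu² = 3649.75, Σv² = 4433.85, Σuv = 3590.19
nΣuv − ΣuΣv = 28721.52 − 30198.45 = -1476.93
nΣu² − (Σu)² = 29198 − 26732.25 = 2465.75; nΣv² − (Σv)² = 35470.8 − 34114.09 = 1356.71
r = -1476.93 / √(2465.75 × 1356.71) = -1476.93 / 1829.0182 ≈ -0.807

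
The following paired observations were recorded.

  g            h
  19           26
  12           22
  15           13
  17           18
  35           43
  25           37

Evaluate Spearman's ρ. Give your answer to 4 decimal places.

Rank g: 4, 1, 2, 3, 6, 5
Rank h: 4, 3, 1, 2, 6, 5
d = rank(g) − rank(h): 0, -2, 1, 1, 0, 0; Σd² = 6
ρ = 1 − 6Σd² / [n(n²−1)] = 1 − 6×6 / (6×35) = 1 − 36/210 ≈ 0.8286

0.8286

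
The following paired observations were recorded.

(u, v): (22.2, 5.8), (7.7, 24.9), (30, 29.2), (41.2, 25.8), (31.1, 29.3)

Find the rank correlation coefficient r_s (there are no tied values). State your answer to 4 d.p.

0.6000

Rank u: 2, 1, 3, 5, 4
Rank v: 1, 2, 4, 3, 5
d = rank(u) − rank(v): 1, -1, -1, 2, -1; Σd² = 8
ρ = 1 − 6Σd² / [n(n²−1)] = 1 − 6×8 / (5×24) = 1 − 48/120 ≈ 0.6000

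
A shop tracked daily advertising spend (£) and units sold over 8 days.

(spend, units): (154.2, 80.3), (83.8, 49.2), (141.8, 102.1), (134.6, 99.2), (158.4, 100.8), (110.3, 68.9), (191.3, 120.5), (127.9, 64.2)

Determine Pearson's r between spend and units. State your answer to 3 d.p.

0.877

n = 8, Σx = 1102.3, Σy = 685.2, Σx² = 159235.23, Σy² = 62683.52, Σxy = 99164.54
nΣxy − ΣxΣy = 793316.32 − 755295.96 = 38020.36
nΣx² − (Σx)² = 1273881.84 − 1215065.29 = 58816.55; nΣy² − (Σy)² = 501468.16 − 469499.04 = 31969.12
r = 38020.36 / √(58816.55 × 31969.12) = 38020.36 / 43362.5800 ≈ 0.877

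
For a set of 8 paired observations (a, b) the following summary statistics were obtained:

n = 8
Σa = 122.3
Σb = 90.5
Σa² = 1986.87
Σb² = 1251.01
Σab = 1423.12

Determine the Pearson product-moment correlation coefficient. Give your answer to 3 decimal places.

r = (nΣab − ΣaΣb) / √[(nΣa² − (Σa)²)(nΣb² − (Σb)²)]
Numerator: 8×1423.12 − 122.3×90.5 = 316.81
Denominator: √[(15894.96 − 14957.29)(10008.08 − 8190.25)] = √[937.67 × 1817.83] = 1305.5745
r = 316.81 / 1305.5745 ≈ 0.243

0.243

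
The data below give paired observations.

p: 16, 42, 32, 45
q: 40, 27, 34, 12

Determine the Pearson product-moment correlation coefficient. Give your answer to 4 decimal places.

-0.8701

n = 4, Σp = 135, Σq = 113, Σp² = 5069, Σq² = 3629, Σpq = 3402
nΣpq − ΣpΣq = 13608 − 15255 = -1647
nΣp² − (Σp)² = 20276 − 18225 = 2051; nΣq² − (Σq)² = 14516 − 12769 = 1747
r = -1647 / √(2051 × 1747) = -1647 / 1892.9070 ≈ -0.8701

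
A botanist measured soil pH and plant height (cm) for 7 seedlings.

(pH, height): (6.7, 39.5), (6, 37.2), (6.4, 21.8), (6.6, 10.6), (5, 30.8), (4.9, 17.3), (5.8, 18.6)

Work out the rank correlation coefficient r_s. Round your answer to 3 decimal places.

Rank pH: 7, 4, 5, 6, 2, 1, 3
Rank height: 7, 6, 4, 1, 5, 2, 3
d = rank(pH) − rank(height): 0, -2, 1, 5, -3, -1, 0; Σd² = 40
ρ = 1 − 6Σd² / [n(n²−1)] = 1 − 6×40 / (7×48) = 1 − 240/336 ≈ 0.286

0.286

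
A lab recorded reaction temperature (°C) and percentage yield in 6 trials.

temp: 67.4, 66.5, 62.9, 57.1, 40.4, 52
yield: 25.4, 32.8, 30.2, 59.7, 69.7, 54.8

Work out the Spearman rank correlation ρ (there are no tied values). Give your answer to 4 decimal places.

Rank temp: 6, 5, 4, 3, 1, 2
Rank yield: 1, 3, 2, 5, 6, 4
d = rank(temp) − rank(yield): 5, 2, 2, -2, -5, -2; Σd² = 66
ρ = 1 − 6Σd² / [n(n²−1)] = 1 − 6×66 / (6×35) = 1 − 396/210 ≈ -0.8857

-0.8857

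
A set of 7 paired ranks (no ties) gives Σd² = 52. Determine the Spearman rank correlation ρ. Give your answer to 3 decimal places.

ρ = 1 − 6Σd² / [n(n²−1)] = 1 − 6×52 / (7×48)
  = 1 − 312/336 = 1 − 0.9286 ≈ 0.071

0.071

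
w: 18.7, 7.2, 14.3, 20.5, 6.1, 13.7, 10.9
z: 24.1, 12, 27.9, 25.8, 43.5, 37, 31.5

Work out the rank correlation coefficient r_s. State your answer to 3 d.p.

-0.393

Rank w: 6, 2, 5, 7, 1, 4, 3
Rank z: 2, 1, 4, 3, 7, 6, 5
d = rank(w) − rank(z): 4, 1, 1, 4, -6, -2, -2; Σd² = 78
ρ = 1 − 6Σd² / [n(n²−1)] = 1 − 6×78 / (7×48) = 1 − 468/336 ≈ -0.393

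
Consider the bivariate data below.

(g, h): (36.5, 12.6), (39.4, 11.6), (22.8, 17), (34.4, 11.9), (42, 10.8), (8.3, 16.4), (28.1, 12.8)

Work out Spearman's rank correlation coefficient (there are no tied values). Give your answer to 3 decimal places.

Rank g: 5, 6, 2, 4, 7, 1, 3
Rank h: 4, 2, 7, 3, 1, 6, 5
d = rank(g) − rank(h): 1, 4, -5, 1, 6, -5, -2; Σd² = 108
ρ = 1 − 6Σd² / [n(n²−1)] = 1 − 6×108 / (7×48) = 1 − 648/336 ≈ -0.929

-0.929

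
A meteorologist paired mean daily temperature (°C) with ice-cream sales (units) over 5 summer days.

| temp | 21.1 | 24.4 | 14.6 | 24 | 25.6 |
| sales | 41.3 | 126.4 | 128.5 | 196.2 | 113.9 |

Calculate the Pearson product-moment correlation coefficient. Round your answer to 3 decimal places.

0.158

n = 5, Σx = 109.7, Σy = 606.3, Σx² = 2485.09, Σy² = 85662.55, Σxy = 13456.33
nΣxy − ΣxΣy = 67281.65 − 66511.11 = 770.54
nΣx² − (Σx)² = 12425.45 − 12034.09 = 391.36; nΣy² − (Σy)² = 428312.75 − 367599.69 = 60713.06
r = 770.54 / √(391.36 × 60713.06) = 770.54 / 4874.4911 ≈ 0.158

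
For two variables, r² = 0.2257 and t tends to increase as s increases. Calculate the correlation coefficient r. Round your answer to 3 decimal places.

|r| = √0.2257 = 0.475
The association is positive, so r = 0.475.

0.475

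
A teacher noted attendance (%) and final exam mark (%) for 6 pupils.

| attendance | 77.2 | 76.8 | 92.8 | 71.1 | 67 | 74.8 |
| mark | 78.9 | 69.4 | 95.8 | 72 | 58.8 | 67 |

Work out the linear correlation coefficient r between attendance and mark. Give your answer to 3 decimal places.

n = 6, Σx = 459.7, Σy = 441.9, Σx² = 35609.17, Σy² = 33349.65, Σxy = 34381.64
nΣxy − ΣxΣy = 206289.84 − 203141.43 = 3148.41
nΣx² − (Σx)² = 213655.02 − 211324.09 = 2330.93; nΣy² − (Σy)² = 200097.9 − 195275.61 = 4822.29
r = 3148.41 / √(2330.93 × 4822.29) = 3148.41 / 3352.6736 ≈ 0.939

0.939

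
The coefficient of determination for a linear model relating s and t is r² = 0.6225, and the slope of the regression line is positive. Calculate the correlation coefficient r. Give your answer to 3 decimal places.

0.789

|r| = √0.6225 = 0.789
The association is positive, so r = 0.789.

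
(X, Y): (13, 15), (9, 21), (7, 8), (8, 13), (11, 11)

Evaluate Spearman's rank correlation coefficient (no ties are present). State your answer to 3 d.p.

0.500

Rank X: 5, 3, 1, 2, 4
Rank Y: 4, 5, 1, 3, 2
d = rank(X) − rank(Y): 1, -2, 0, -1, 2; Σd² = 10
ρ = 1 − 6Σd² / [n(n²−1)] = 1 − 6×10 / (5×24) = 1 − 60/120 ≈ 0.500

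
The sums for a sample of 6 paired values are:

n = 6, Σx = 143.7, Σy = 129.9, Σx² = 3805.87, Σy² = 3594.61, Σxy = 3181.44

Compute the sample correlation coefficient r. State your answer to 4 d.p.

0.1318

r = (nΣxy − ΣxΣy) / √[(nΣx² − (Σx)²)(nΣy² − (Σy)²)]
Numerator: 6×3181.44 − 143.7×129.9 = 422.01
Denominator: √[(22835.22 − 20649.69)(21567.66 − 16874.01)] = √[2185.53 × 4693.65] = 3202.8289
r = 422.01 / 3202.8289 ≈ 0.1318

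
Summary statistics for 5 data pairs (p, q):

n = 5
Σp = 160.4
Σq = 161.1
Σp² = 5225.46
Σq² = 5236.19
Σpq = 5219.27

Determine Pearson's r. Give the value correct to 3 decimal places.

r = (nΣpq − ΣpΣq) / √[(nΣp² − (Σp)²)(nΣq² − (Σq)²)]
Numerator: 5×5219.27 − 160.4×161.1 = 255.91
Denominator: √[(26127.3 − 25728.16)(26180.95 − 25953.21)] = √[399.14 × 227.74] = 301.4965
r = 255.91 / 301.4965 ≈ 0.849

0.849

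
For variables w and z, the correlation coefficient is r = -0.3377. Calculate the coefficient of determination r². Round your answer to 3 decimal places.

r² = (-0.3377)² = 0.114

0.114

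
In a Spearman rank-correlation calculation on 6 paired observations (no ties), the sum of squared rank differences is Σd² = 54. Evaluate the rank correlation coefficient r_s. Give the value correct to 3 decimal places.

ρ = 1 − 6Σd² / [n(n²−1)] = 1 − 6×54 / (6×35)
  = 1 − 324/210 = 1 − 1.5429 ≈ -0.543

-0.543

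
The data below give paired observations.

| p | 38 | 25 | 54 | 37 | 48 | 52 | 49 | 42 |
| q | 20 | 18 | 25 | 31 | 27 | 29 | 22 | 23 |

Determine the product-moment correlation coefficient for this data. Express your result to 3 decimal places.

n = 8, Σp = 345, Σq = 195, Σp² = 15527, Σq² = 4893, Σpq = 8555
nΣpq − ΣpΣq = 68440 − 67275 = 1165
nΣp² − (Σp)² = 124216 − 119025 = 5191; nΣq² − (Σq)² = 39144 − 38025 = 1119
r = 1165 / √(5191 × 1119) = 1165 / 2410.1305 ≈ 0.483

0.483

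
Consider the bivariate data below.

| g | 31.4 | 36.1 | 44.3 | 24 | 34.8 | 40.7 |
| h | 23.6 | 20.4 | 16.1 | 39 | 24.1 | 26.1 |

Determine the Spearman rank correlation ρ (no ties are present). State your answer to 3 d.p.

Rank g: 2, 4, 6, 1, 3, 5
Rank h: 3, 2, 1, 6, 4, 5
d = rank(g) − rank(h): -1, 2, 5, -5, -1, 0; Σd² = 56
ρ = 1 − 6Σd² / [n(n²−1)] = 1 − 6×56 / (6×35) = 1 − 336/210 ≈ -0.600

-0.600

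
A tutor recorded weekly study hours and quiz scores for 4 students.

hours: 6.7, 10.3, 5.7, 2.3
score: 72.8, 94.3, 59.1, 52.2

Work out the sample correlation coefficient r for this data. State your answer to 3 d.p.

n = 4, Σx = 25, Σy = 278.4, Σx² = 188.76, Σy² = 20409.98, Σxy = 1915.98
nΣxy − ΣxΣy = 7663.92 − 6960 = 703.92
nΣx² − (Σx)² = 755.04 − 625 = 130.04; nΣy² − (Σy)² = 81639.92 − 77506.56 = 4133.36
r = 703.92 / √(130.04 × 4133.36) = 703.92 / 733.1454 ≈ 0.960

0.960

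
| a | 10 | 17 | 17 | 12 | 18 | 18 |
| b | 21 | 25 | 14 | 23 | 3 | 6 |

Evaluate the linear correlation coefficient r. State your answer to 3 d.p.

-0.627

n = 6, Σa = 92, Σb = 92, Σa² = 1470, Σb² = 1836, Σab = 1311
nΣab − ΣaΣb = 7866 − 8464 = -598
nΣa² − (Σa)² = 8820 − 8464 = 356; nΣb² − (Σb)² = 11016 − 8464 = 2552
r = -598 / √(356 × 2552) = -598 / 953.1590 ≈ -0.627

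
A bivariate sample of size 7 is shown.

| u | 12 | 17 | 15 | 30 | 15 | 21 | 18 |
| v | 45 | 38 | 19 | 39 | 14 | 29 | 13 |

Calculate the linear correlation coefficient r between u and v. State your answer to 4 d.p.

0.2001

n = 7, Σu = 128, Σv = 197, Σu² = 2548, Σv² = 6557, Σuv = 3694
nΣuv − ΣuΣv = 25858 − 25216 = 642
nΣu² − (Σu)² = 17836 − 16384 = 1452; nΣv² − (Σv)² = 45899 − 38809 = 7090
r = 642 / √(1452 × 7090) = 642 / 3208.5324 ≈ 0.2001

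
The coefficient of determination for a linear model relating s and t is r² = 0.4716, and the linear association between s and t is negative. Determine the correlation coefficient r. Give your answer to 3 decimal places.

-0.687

|r| = √0.4716 = 0.687
The association is negative, so r = −0.687.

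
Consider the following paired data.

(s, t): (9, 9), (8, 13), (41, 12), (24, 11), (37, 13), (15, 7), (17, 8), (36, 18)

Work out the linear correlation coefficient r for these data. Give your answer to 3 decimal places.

0.570

n = 8, Σs = 187, Σt = 91, Σs² = 5581, Σt² = 1121, Σst = 2311
nΣst − ΣsΣt = 18488 − 17017 = 1471
nΣs² − (Σs)² = 44648 − 34969 = 9679; nΣt² − (Σt)² = 8968 − 8281 = 687
r = 1471 / √(9679 × 687) = 1471 / 2578.6572 ≈ 0.570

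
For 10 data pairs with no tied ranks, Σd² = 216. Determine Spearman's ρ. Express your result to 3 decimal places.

-0.309

ρ = 1 − 6Σd² / [n(n²−1)] = 1 − 6×216 / (10×99)
  = 1 − 1296/990 = 1 − 1.3091 ≈ -0.309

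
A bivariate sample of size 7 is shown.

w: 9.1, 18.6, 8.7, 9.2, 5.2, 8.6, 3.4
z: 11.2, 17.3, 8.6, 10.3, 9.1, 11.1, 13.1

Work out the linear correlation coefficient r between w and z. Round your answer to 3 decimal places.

n = 7, Σw = 62.8, Σz = 80.7, Σw² = 701.66, Σz² = 982.41, Σwz = 780.6
nΣwz − ΣwΣz = 5464.2 − 5067.96 = 396.24
nΣw² − (Σw)² = 4911.62 − 3943.84 = 967.78; nΣz² − (Σz)² = 6876.87 − 6512.49 = 364.38
r = 396.24 / √(967.78 × 364.38) = 396.24 / 593.8347 ≈ 0.667

0.667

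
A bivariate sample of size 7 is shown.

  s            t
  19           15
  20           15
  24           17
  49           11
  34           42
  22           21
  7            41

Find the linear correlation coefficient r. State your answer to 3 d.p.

n = 7, Σs = 175, Σt = 162, Σs² = 5427, Σt² = 4746, Σst = 3709
nΣst − ΣsΣt = 25963 − 28350 = -2387
nΣs² − (Σs)² = 37989 − 30625 = 7364; nΣt² − (Σt)² = 33222 − 26244 = 6978
r = -2387 / √(7364 × 6978) = -2387 / 7168.4023 ≈ -0.333

-0.333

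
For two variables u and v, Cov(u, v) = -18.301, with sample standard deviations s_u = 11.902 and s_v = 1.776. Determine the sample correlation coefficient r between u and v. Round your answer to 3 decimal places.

-0.866

r = Cov(u,v) / (s_u · s_v) = -18.301 / (11.902 × 1.776)
  = -18.301 / 21.1380 ≈ -0.866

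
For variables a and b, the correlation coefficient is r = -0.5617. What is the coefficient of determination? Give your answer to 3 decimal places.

0.316

r² = (-0.5617)² = 0.316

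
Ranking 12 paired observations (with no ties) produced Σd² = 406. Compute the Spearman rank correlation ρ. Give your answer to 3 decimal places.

-0.420

ρ = 1 − 6Σd² / [n(n²−1)] = 1 − 6×406 / (12×143)
  = 1 − 2436/1716 = 1 − 1.4196 ≈ -0.420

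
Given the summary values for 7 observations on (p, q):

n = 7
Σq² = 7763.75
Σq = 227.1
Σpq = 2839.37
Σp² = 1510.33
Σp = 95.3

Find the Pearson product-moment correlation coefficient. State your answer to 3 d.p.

r = (nΣpq − ΣpΣq) / √[(nΣp² − (Σp)²)(nΣq² − (Σq)²)]
Numerator: 7×2839.37 − 95.3×227.1 = -1767.04
Denominator: √[(10572.31 − 9082.09)(54346.25 − 51574.41)] = √[1490.22 × 2771.84] = 2032.4004
r = -1767.04 / 2032.4004 ≈ -0.869

-0.869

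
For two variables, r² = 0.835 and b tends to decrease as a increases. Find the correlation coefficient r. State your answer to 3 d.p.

|r| = √0.835 = 0.914
The association is negative, so r = −0.914.

-0.914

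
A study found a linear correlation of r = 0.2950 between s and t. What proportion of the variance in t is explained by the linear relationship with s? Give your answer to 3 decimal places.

0.087

r² = (0.2950)² = 0.087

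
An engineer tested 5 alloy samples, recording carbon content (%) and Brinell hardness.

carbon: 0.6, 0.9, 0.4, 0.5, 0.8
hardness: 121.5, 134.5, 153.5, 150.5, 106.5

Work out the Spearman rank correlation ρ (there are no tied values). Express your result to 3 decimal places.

-0.700

Rank carbon: 3, 5, 1, 2, 4
Rank hardness: 2, 3, 5, 4, 1
d = rank(carbon) − rank(hardness): 1, 2, -4, -2, 3; Σd² = 34
ρ = 1 − 6Σd² / [n(n²−1)] = 1 − 6×34 / (5×24) = 1 − 204/120 ≈ -0.700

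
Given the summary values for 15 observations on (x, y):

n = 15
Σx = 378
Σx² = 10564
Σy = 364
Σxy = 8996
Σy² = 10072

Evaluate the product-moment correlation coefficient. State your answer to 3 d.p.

r = (nΣxy − ΣxΣy) / √[(nΣx² − (Σx)²)(nΣy² − (Σy)²)]
Numerator: 15×8996 − 378×364 = -2652
Denominator: √[(158460 − 142884)(151080 − 132496)] = √[15576 × 18584] = 17013.6529
r = -2652 / 17013.6529 ≈ -0.156

-0.156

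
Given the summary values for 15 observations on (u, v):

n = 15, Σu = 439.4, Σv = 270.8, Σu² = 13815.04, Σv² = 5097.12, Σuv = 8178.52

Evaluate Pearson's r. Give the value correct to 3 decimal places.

0.555

r = (nΣuv − ΣuΣv) / √[(nΣu² − (Σu)²)(nΣv² − (Σv)²)]
Numerator: 15×8178.52 − 439.4×270.8 = 3688.28
Denominator: √[(207225.6 − 193072.36)(76456.8 − 73332.64)] = √[14153.24 × 3124.16] = 6649.5854
r = 3688.28 / 6649.5854 ≈ 0.555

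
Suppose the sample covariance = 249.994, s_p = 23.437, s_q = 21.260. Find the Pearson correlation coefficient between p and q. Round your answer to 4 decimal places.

r = Cov(p,q) / (s_p · s_q) = 249.994 / (23.437 × 21.260)
  = 249.994 / 498.2706 ≈ 0.5017

0.5017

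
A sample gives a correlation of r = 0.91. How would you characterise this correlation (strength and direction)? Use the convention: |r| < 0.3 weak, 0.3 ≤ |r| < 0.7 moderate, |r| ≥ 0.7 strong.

r = 0.91 > 0 so the relationship is positive.
|r| = 0.91, which falls in the strong range.

strong positive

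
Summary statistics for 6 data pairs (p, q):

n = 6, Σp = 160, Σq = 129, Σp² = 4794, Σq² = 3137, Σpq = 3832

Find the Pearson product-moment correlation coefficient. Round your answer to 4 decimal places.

r = (nΣpq − ΣpΣq) / √[(nΣp² − (Σp)²)(nΣq² − (Σq)²)]
Numerator: 6×3832 − 160×129 = 2352
Denominator: √[(28764 − 25600)(18822 − 16641)] = √[3164 × 2181] = 2626.9153
r = 2352 / 2626.9153 ≈ 0.8953

0.8953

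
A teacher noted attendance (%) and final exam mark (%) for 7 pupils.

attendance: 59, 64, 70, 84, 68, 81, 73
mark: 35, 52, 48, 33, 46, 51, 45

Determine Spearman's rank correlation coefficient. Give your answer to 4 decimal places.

-0.2143

Rank attendance: 1, 2, 4, 7, 3, 6, 5
Rank mark: 2, 7, 5, 1, 4, 6, 3
d = rank(attendance) − rank(mark): -1, -5, -1, 6, -1, 0, 2; Σd² = 68
ρ = 1 − 6Σd² / [n(n²−1)] = 1 − 6×68 / (7×48) = 1 − 408/336 ≈ -0.2143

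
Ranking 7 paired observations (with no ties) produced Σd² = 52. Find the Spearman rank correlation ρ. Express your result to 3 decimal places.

0.071

ρ = 1 − 6Σd² / [n(n²−1)] = 1 − 6×52 / (7×48)
  = 1 − 312/336 = 1 − 0.9286 ≈ 0.071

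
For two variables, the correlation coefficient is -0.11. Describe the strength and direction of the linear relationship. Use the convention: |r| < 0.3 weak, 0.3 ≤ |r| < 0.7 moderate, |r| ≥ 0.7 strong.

weak negative

r = -0.11 < 0 so the relationship is negative.
|r| = 0.11, which falls in the weak range.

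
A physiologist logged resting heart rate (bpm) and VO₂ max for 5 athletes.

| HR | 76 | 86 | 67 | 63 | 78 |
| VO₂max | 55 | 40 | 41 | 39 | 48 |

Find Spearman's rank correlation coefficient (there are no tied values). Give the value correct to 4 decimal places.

0.3000

Rank HR: 3, 5, 2, 1, 4
Rank VO₂max: 5, 2, 3, 1, 4
d = rank(HR) − rank(VO₂max): -2, 3, -1, 0, 0; Σd² = 14
ρ = 1 − 6Σd² / [n(n²−1)] = 1 − 6×14 / (5×24) = 1 − 84/120 ≈ 0.3000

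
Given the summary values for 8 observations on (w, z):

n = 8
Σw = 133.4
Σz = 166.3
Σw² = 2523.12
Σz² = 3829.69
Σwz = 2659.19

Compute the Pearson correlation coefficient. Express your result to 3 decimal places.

-0.341

r = (nΣwz − ΣwΣz) / √[(nΣw² − (Σw)²)(nΣz² − (Σz)²)]
Numerator: 8×2659.19 − 133.4×166.3 = -910.9
Denominator: √[(20184.96 − 17795.56)(30637.52 − 27655.69)] = √[2389.4 × 2981.83] = 2669.2292
r = -910.9 / 2669.2292 ≈ -0.341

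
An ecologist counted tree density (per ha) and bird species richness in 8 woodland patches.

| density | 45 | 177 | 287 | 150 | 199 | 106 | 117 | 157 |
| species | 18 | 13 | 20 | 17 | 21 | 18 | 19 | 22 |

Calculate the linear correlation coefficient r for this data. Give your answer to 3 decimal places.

n = 8, Σx = 1238, Σy = 148, Σx² = 227398, Σy² = 2792, Σxy = 23165
nΣxy − ΣxΣy = 185320 − 183224 = 2096
nΣx² − (Σx)² = 1819184 − 1532644 = 286540; nΣy² − (Σy)² = 22336 − 21904 = 432
r = 2096 / √(286540 × 432) = 2096 / 11125.8833 ≈ 0.188

0.188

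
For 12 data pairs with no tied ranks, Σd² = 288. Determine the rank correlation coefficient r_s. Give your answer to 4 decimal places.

-0.0070

ρ = 1 − 6Σd² / [n(n²−1)] = 1 − 6×288 / (12×143)
  = 1 − 1728/1716 = 1 − 1.00699 ≈ -0.0070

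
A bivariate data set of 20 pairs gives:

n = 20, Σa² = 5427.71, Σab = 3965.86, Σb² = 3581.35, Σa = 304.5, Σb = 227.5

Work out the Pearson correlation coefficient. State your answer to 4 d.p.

r = (nΣab − ΣaΣb) / √[(nΣa² − (Σa)²)(nΣb² − (Σb)²)]
Numerator: 20×3965.86 − 304.5×227.5 = 10043.45
Denominator: √[(108554.2 − 92720.25)(71627 − 51756.25)] = √[15833.95 × 19870.75] = 17737.8821
r = 10043.45 / 17737.8821 ≈ 0.5662

0.5662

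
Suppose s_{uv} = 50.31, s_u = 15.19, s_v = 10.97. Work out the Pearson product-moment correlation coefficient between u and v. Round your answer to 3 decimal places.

0.302

r = Cov(u,v) / (s_u · s_v) = 50.31 / (15.19 × 10.97)
  = 50.31 / 166.6343 ≈ 0.302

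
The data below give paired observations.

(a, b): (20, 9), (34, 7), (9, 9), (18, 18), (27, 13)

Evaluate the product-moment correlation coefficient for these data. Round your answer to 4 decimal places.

-0.2149

n = 5, Σa = 108, Σb = 56, Σa² = 2690, Σb² = 704, Σab = 1174
nΣab − ΣaΣb = 5870 − 6048 = -178
nΣa² − (Σa)² = 13450 − 11664 = 1786; nΣb² − (Σb)² = 3520 − 3136 = 384
r = -178 / √(1786 × 384) = -178 / 828.1449 ≈ -0.2149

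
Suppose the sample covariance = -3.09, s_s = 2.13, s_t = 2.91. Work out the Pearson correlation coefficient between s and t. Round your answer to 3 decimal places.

-0.499

r = Cov(s,t) / (s_s · s_t) = -3.09 / (2.13 × 2.91)
  = -3.09 / 6.1983 ≈ -0.499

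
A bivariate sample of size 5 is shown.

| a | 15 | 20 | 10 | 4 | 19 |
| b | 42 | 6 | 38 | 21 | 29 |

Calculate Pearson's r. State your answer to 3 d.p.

-0.221

n = 5, Σa = 68, Σb = 136, Σa² = 1102, Σb² = 4526, Σab = 1765
nΣab − ΣaΣb = 8825 − 9248 = -423
nΣa² − (Σa)² = 5510 − 4624 = 886; nΣb² − (Σb)² = 22630 − 18496 = 4134
r = -423 / √(886 × 4134) = -423 / 1913.8244 ≈ -0.221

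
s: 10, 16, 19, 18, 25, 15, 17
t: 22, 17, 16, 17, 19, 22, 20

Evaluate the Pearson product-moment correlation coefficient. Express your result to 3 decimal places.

-0.496

n = 7, Σs = 120, Σt = 133, Σs² = 2180, Σt² = 2563, Σst = 2247
nΣst − ΣsΣt = 15729 − 15960 = -231
nΣs² − (Σs)² = 15260 − 14400 = 860; nΣt² − (Σt)² = 17941 − 17689 = 252
r = -231 / √(860 × 252) = -231 / 465.5320 ≈ -0.496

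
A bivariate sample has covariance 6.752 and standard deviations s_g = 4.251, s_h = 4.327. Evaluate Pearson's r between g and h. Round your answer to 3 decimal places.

0.367

r = Cov(g,h) / (s_g · s_h) = 6.752 / (4.251 × 4.327)
  = 6.752 / 18.3941 ≈ 0.367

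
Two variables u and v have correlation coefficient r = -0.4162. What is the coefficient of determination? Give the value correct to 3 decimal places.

0.173

r² = (-0.4162)² = 0.173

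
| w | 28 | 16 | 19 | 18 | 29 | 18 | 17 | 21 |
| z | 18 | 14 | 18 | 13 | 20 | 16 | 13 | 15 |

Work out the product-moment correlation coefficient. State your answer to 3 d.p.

n = 8, Σw = 166, Σz = 127, Σw² = 3620, Σz² = 2063, Σwz = 2708
nΣwz − ΣwΣz = 21664 − 21082 = 582
nΣw² − (Σw)² = 28960 − 27556 = 1404; nΣz² − (Σz)² = 16504 − 16129 = 375
r = 582 / √(1404 × 375) = 582 / 725.6032 ≈ 0.802

0.802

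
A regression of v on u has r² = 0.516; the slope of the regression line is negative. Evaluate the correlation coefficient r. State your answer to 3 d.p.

-0.718

|r| = √0.516 = 0.718
The association is negative, so r = −0.718.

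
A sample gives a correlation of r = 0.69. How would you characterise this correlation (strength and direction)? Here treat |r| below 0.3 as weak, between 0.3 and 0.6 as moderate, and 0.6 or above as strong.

r = 0.69 > 0 so the relationship is positive.
|r| = 0.69, which falls in the strong range.

strong positive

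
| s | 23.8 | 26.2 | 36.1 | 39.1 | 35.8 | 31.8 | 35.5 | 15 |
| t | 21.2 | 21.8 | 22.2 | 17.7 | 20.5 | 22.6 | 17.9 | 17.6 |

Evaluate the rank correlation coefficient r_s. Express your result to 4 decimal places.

0.0714

Rank s: 2, 3, 7, 8, 6, 4, 5, 1
Rank t: 5, 6, 7, 2, 4, 8, 3, 1
d = rank(s) − rank(t): -3, -3, 0, 6, 2, -4, 2, 0; Σd² = 78
ρ = 1 − 6Σd² / [n(n²−1)] = 1 − 6×78 / (8×63) = 1 − 468/504 ≈ 0.0714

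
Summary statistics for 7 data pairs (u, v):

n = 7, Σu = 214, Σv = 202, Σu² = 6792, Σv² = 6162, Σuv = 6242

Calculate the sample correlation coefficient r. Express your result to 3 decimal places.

r = (nΣuv − ΣuΣv) / √[(nΣu² − (Σu)²)(nΣv² − (Σv)²)]
Numerator: 7×6242 − 214×202 = 466
Denominator: √[(47544 − 45796)(43134 − 40804)] = √[1748 × 2330] = 2018.1278
r = 466 / 2018.1278 ≈ 0.231

0.231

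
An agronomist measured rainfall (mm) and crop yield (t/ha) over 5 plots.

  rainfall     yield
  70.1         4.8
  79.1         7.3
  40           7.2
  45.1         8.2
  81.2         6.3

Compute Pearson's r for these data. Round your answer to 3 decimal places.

-0.499

n = 5, Σx = 315.5, Σy = 33.8, Σx² = 21398.27, Σy² = 235.1, Σxy = 2083.29
nΣxy − ΣxΣy = 10416.45 − 10663.9 = -247.45
nΣx² − (Σx)² = 106991.35 − 99540.25 = 7451.1; nΣy² − (Σy)² = 1175.5 − 1142.44 = 33.06
r = -247.45 / √(7451.1 × 33.06) = -247.45 / 496.3198 ≈ -0.499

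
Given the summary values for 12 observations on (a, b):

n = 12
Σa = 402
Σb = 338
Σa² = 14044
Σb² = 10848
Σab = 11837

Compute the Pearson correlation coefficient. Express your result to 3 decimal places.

0.587

r = (nΣab − ΣaΣb) / √[(nΣa² − (Σa)²)(nΣb² − (Σb)²)]
Numerator: 12×11837 − 402×338 = 6168
Denominator: √[(168528 − 161604)(130176 − 114244)] = √[6924 × 15932] = 10503.0076
r = 6168 / 10503.0076 ≈ 0.587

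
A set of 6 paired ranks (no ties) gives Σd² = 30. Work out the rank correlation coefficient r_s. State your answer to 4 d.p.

ρ = 1 − 6Σd² / [n(n²−1)] = 1 − 6×30 / (6×35)
  = 1 − 180/210 = 1 − 0.85714 ≈ 0.1429

0.1429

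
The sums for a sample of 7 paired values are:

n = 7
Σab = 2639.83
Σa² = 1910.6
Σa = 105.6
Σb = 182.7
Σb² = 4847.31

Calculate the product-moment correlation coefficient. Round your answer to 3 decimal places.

r = (nΣab − ΣaΣb) / √[(nΣa² − (Σa)²)(nΣb² − (Σb)²)]
Numerator: 7×2639.83 − 105.6×182.7 = -814.31
Denominator: √[(13374.2 − 11151.36)(33931.17 − 33379.29)] = √[2222.84 × 551.88] = 1107.5834
r = -814.31 / 1107.5834 ≈ -0.735

-0.735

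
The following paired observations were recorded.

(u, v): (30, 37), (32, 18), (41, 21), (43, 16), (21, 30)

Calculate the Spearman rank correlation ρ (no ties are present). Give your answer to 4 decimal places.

-0.8000

Rank u: 2, 3, 4, 5, 1
Rank v: 5, 2, 3, 1, 4
d = rank(u) − rank(v): -3, 1, 1, 4, -3; Σd² = 36
ρ = 1 − 6Σd² / [n(n²−1)] = 1 − 6×36 / (5×24) = 1 − 216/120 ≈ -0.8000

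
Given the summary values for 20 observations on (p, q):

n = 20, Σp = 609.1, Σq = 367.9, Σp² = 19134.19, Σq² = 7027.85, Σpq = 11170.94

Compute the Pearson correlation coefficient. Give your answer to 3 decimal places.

-0.086

r = (nΣpq − ΣpΣq) / √[(nΣp² − (Σp)²)(nΣq² − (Σq)²)]
Numerator: 20×11170.94 − 609.1×367.9 = -669.09
Denominator: √[(382683.8 − 371002.81)(140557 − 135350.41)] = √[11680.99 × 5206.59] = 7798.5977
r = -669.09 / 7798.5977 ≈ -0.086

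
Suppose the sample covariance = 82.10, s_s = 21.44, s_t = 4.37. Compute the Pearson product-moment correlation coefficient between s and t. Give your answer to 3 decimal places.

r = Cov(s,t) / (s_s · s_t) = 82.10 / (21.44 × 4.37)
  = 82.10 / 93.6928 ≈ 0.876

0.876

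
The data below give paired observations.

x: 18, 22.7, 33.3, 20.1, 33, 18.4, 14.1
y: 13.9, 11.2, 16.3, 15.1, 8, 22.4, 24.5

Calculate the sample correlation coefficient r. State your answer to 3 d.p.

n = 7, Σx = 159.6, Σy = 111.4, Σx² = 3978.56, Σy² = 1978.36, Σxy = 2372.35
nΣxy − ΣxΣy = 16606.45 − 17779.44 = -1172.99
nΣx² − (Σx)² = 27849.92 − 25472.16 = 2377.76; nΣy² − (Σy)² = 13848.52 − 12409.96 = 1438.56
r = -1172.99 / √(2377.76 × 1438.56) = -1172.99 / 1849.4730 ≈ -0.634

-0.634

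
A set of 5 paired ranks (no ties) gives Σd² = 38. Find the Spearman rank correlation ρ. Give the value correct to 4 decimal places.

ρ = 1 − 6Σd² / [n(n²−1)] = 1 − 6×38 / (5×24)
  = 1 − 228/120 = 1 − 1.90000 ≈ -0.9000

-0.9000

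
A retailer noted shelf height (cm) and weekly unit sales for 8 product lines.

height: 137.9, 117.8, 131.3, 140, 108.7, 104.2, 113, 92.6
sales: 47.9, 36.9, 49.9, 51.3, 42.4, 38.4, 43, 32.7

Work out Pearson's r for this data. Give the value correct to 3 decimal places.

0.901

n = 8, Σx = 945.5, Σy = 342.5, Σx² = 113750.03, Σy² = 14968.33, Σxy = 41183.28
nΣxy − ΣxΣy = 329466.24 − 323833.75 = 5632.49
nΣx² − (Σx)² = 910000.24 − 893970.25 = 16029.99; nΣy² − (Σy)² = 119746.64 − 117306.25 = 2440.39
r = 5632.49 / √(16029.99 × 2440.39) = 5632.49 / 6254.5525 ≈ 0.901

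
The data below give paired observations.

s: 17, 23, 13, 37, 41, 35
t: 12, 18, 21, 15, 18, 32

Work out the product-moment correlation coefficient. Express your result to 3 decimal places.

n = 6, Σs = 166, Σt = 116, Σs² = 5262, Σt² = 2482, Σst = 3304
nΣst − ΣsΣt = 19824 − 19256 = 568
nΣs² − (Σs)² = 31572 − 27556 = 4016; nΣt² − (Σt)² = 14892 − 13456 = 1436
r = 568 / √(4016 × 1436) = 568 / 2401.4529 ≈ 0.237

0.237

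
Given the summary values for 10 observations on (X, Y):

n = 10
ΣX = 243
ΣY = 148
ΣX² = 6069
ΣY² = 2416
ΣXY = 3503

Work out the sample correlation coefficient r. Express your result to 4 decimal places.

r = (nΣXY − ΣXΣY) / √[(nΣX² − (ΣX)²)(nΣY² − (ΣY)²)]
Numerator: 10×3503 − 243×148 = -934
Denominator: √[(60690 − 59049)(24160 − 21904)] = √[1641 × 2256] = 1924.0832
r = -934 / 1924.0832 ≈ -0.4854

-0.4854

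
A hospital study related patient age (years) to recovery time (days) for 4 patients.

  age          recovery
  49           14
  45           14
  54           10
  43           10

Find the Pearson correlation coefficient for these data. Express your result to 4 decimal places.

-0.1783

n = 4, Σx = 191, Σy = 48, Σx² = 9191, Σy² = 592, Σxy = 2286
nΣxy − ΣxΣy = 9144 − 9168 = -24
nΣx² − (Σx)² = 36764 − 36481 = 283; nΣy² − (Σy)² = 2368 − 2304 = 64
r = -24 / √(283 × 64) = -24 / 134.5808 ≈ -0.1783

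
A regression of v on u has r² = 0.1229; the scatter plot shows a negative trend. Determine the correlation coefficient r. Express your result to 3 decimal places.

|r| = √0.1229 = 0.351
The association is negative, so r = −0.351.

-0.351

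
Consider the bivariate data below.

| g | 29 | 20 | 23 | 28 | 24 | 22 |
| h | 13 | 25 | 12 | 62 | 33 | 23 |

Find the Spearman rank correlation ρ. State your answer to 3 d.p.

Rank g: 6, 1, 3, 5, 4, 2
Rank h: 2, 4, 1, 6, 5, 3
d = rank(g) − rank(h): 4, -3, 2, -1, -1, -1; Σd² = 32
ρ = 1 − 6Σd² / [n(n²−1)] = 1 − 6×32 / (6×35) = 1 − 192/210 ≈ 0.086

0.086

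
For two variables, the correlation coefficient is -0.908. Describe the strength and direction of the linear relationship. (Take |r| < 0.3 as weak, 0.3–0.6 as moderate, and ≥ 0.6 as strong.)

r = -0.908 < 0 so the relationship is negative.
|r| = 0.908, which falls in the strong range.

strong negative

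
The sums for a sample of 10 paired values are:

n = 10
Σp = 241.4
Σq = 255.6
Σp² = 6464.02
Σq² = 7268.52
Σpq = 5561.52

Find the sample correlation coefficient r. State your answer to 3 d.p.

r = (nΣpq − ΣpΣq) / √[(nΣp² − (Σp)²)(nΣq² − (Σq)²)]
Numerator: 10×5561.52 − 241.4×255.6 = -6086.64
Denominator: √[(64640.2 − 58273.96)(72685.2 − 65331.36)] = √[6366.24 × 7353.84] = 6842.2445
r = -6086.64 / 6842.2445 ≈ -0.890

-0.890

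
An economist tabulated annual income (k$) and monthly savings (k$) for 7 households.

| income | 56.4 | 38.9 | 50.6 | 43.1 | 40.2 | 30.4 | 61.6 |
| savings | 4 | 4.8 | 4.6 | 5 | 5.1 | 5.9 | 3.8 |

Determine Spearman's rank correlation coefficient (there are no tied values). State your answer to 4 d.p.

Rank income: 6, 2, 5, 4, 3, 1, 7
Rank savings: 2, 4, 3, 5, 6, 7, 1
d = rank(income) − rank(savings): 4, -2, 2, -1, -3, -6, 6; Σd² = 106
ρ = 1 − 6Σd² / [n(n²−1)] = 1 − 6×106 / (7×48) = 1 − 636/336 ≈ -0.8929

-0.8929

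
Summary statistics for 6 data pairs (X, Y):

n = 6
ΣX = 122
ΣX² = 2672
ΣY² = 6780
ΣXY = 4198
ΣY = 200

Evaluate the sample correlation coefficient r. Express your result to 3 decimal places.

0.892

r = (nΣXY − ΣXΣY) / √[(nΣX² − (ΣX)²)(nΣY² − (ΣY)²)]
Numerator: 6×4198 − 122×200 = 788
Denominator: √[(16032 − 14884)(40680 − 40000)] = √[1148 × 680] = 883.5383
r = 788 / 883.5383 ≈ 0.892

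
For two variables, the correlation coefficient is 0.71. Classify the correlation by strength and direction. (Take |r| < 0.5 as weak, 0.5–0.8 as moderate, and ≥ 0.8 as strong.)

r = 0.71 > 0 so the relationship is positive.
|r| = 0.71, which falls in the moderate range.

moderate positive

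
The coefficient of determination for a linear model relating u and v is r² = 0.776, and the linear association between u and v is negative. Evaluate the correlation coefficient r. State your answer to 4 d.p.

-0.8809

|r| = √0.776 = 0.8809
The association is negative, so r = −0.8809.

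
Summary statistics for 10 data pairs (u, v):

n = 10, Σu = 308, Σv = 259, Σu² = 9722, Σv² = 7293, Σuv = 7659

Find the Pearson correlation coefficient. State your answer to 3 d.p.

-0.857

r = (nΣuv − ΣuΣv) / √[(nΣu² − (Σu)²)(nΣv² − (Σv)²)]
Numerator: 10×7659 − 308×259 = -3182
Denominator: √[(97220 − 94864)(72930 − 67081)] = √[2356 × 5849] = 3712.1751
r = -3182 / 3712.1751 ≈ -0.857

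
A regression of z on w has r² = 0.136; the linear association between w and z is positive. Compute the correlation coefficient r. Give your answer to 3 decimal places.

|r| = √0.136 = 0.369
The association is positive, so r = 0.369.

0.369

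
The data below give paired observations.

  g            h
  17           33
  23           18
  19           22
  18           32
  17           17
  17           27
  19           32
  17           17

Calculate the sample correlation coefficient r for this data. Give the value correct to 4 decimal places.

n = 8, Σg = 147, Σh = 198, Σg² = 2731, Σh² = 5252, Σgh = 3614
nΣgh − ΣgΣh = 28912 − 29106 = -194
nΣg² − (Σg)² = 21848 − 21609 = 239; nΣh² − (Σh)² = 42016 − 39204 = 2812
r = -194 / √(239 × 2812) = -194 / 819.7975 ≈ -0.2366

-0.2366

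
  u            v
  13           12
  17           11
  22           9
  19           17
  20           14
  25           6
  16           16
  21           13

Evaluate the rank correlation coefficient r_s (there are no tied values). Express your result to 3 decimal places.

-0.500

Rank u: 1, 3, 7, 4, 5, 8, 2, 6
Rank v: 4, 3, 2, 8, 6, 1, 7, 5
d = rank(u) − rank(v): -3, 0, 5, -4, -1, 7, -5, 1; Σd² = 126
ρ = 1 − 6Σd² / [n(n²−1)] = 1 − 6×126 / (8×63) = 1 − 756/504 ≈ -0.500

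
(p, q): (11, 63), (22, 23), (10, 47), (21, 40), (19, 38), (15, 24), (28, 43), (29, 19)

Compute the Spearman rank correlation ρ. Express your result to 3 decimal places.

Rank p: 2, 6, 1, 5, 4, 3, 7, 8
Rank q: 8, 2, 7, 5, 4, 3, 6, 1
d = rank(p) − rank(q): -6, 4, -6, 0, 0, 0, 1, 7; Σd² = 138
ρ = 1 − 6Σd² / [n(n²−1)] = 1 − 6×138 / (8×63) = 1 − 828/504 ≈ -0.643

-0.643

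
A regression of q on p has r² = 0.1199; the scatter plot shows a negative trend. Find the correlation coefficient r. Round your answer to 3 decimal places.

|r| = √0.1199 = 0.346
The association is negative, so r = −0.346.

-0.346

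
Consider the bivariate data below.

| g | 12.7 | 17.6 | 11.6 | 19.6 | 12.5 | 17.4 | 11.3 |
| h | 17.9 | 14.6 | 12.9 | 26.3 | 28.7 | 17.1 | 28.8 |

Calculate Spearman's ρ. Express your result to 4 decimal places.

Rank g: 4, 6, 2, 7, 3, 5, 1
Rank h: 4, 2, 1, 5, 6, 3, 7
d = rank(g) − rank(h): 0, 4, 1, 2, -3, 2, -6; Σd² = 70
ρ = 1 − 6Σd² / [n(n²−1)] = 1 − 6×70 / (7×48) = 1 − 420/336 ≈ -0.2500

-0.2500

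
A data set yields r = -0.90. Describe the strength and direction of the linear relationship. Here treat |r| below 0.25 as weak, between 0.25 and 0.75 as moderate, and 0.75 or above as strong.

strong negative

r = -0.90 < 0 so the relationship is negative.
|r| = 0.90, which falls in the strong range.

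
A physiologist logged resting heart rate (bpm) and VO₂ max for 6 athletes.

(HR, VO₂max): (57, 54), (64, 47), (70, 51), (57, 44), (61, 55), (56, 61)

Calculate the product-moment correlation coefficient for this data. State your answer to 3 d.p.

-0.274

n = 6, Σx = 365, Σy = 312, Σx² = 22351, Σy² = 16408, Σxy = 18935
nΣxy − ΣxΣy = 113610 − 113880 = -270
nΣx² − (Σx)² = 134106 − 133225 = 881; nΣy² − (Σy)² = 98448 − 97344 = 1104
r = -270 / √(881 × 1104) = -270 / 986.2170 ≈ -0.274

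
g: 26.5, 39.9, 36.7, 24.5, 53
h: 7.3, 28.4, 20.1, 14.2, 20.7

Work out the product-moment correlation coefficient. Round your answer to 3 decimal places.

0.644

n = 5, Σg = 180.6, Σh = 90.7, Σg² = 7050.4, Σh² = 1893.99, Σgh = 3509.28
nΣgh − ΣgΣh = 17546.4 − 16380.42 = 1165.98
nΣg² − (Σg)² = 35252 − 32616.36 = 2635.64; nΣh² − (Σh)² = 9469.95 − 8226.49 = 1243.46
r = 1165.98 / √(2635.64 × 1243.46) = 1165.98 / 1810.3350 ≈ 0.644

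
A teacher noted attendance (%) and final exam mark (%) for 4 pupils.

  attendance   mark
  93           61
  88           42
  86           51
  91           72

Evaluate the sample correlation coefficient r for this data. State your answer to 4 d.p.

0.6637

n = 4, Σx = 358, Σy = 226, Σx² = 32070, Σy² = 13270, Σxy = 20307
nΣxy − ΣxΣy = 81228 − 80908 = 320
nΣx² − (Σx)² = 128280 − 128164 = 116; nΣy² − (Σy)² = 53080 − 51076 = 2004
r = 320 / √(116 × 2004) = 320 / 482.1452 ≈ 0.6637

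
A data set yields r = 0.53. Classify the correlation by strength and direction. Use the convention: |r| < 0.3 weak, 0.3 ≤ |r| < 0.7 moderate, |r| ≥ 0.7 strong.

moderate positive

r = 0.53 > 0 so the relationship is positive.
|r| = 0.53, which falls in the moderate range.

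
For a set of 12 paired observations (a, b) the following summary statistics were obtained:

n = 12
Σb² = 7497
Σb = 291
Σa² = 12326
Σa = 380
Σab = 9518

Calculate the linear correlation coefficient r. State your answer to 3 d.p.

r = (nΣab − ΣaΣb) / √[(nΣa² − (Σa)²)(nΣb² − (Σb)²)]
Numerator: 12×9518 − 380×291 = 3636
Denominator: √[(147912 − 144400)(89964 − 84681)] = √[3512 × 5283] = 4307.4234
r = 3636 / 4307.4234 ≈ 0.844

0.844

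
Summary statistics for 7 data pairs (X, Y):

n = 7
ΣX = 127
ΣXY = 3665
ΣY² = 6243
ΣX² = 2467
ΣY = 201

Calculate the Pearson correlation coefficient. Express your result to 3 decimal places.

r = (nΣXY − ΣXΣY) / √[(nΣX² − (ΣX)²)(nΣY² − (ΣY)²)]
Numerator: 7×3665 − 127×201 = 128
Denominator: √[(17269 − 16129)(43701 − 40401)] = √[1140 × 3300] = 1939.5876
r = 128 / 1939.5876 ≈ 0.066

0.066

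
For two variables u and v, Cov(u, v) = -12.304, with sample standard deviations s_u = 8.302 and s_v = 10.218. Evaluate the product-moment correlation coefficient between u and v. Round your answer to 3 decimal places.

r = Cov(u,v) / (s_u · s_v) = -12.304 / (8.302 × 10.218)
  = -12.304 / 84.8298 ≈ -0.145

-0.145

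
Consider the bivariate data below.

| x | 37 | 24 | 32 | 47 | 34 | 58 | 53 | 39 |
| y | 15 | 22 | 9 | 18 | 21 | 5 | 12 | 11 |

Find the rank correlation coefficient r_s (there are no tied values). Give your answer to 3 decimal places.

-0.524

Rank x: 4, 1, 2, 6, 3, 8, 7, 5
Rank y: 5, 8, 2, 6, 7, 1, 4, 3
d = rank(x) − rank(y): -1, -7, 0, 0, -4, 7, 3, 2; Σd² = 128
ρ = 1 − 6Σd² / [n(n²−1)] = 1 − 6×128 / (8×63) = 1 − 768/504 ≈ -0.524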